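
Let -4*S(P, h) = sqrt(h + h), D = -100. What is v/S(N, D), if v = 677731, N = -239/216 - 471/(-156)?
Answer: 677731*I*sqrt(2)/5 ≈ 1.9169e+5*I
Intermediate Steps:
N = 5371/2808 (N = -239*1/216 - 471*(-1/156) = -239/216 + 157/52 = 5371/2808 ≈ 1.9127)
S(P, h) = -sqrt(2)*sqrt(h)/4 (S(P, h) = -sqrt(h + h)/4 = -sqrt(2)*sqrt(h)/4)
v/S(N, D) = 677731/((-sqrt(2)*sqrt(-100)/4)) = 677731/((-sqrt(2)*10*I/4)) = 677731/((-5*I*sqrt(2)/2)) = 677731*(I*sqrt(2)/5) = 677731*I*sqrt(2)/5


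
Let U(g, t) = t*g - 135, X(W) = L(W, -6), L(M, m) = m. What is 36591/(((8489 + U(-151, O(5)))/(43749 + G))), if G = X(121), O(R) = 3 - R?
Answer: 1600600113/8656 ≈ 1.8491e+5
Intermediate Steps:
X(W) = -6
U(g, t) = -135 + g*t (U(g, t) = g*t - 135 = -135 + g*t)
G = -6
36591/(((8489 + U(-151, O(5)))/(43749 + G))) = 36591/(((8489 + (-135 - 151*(3 - 1*5)))/(43749 - 6))) = 36591/(((8489 + (-135 - 151*(3 - 5)))/43743)) = 36591/(((8489 + (-135 - 151*(-2)))*(1/43743))) = 36591/(((8489 + (-135 + 302))*(1/43743))) = 36591/(((8489 + 167)*(1/43743))) = 36591/((8656*(1/43743))) = 36591/(8656/43743) = 36591*(43743/8656) = 1600600113/8656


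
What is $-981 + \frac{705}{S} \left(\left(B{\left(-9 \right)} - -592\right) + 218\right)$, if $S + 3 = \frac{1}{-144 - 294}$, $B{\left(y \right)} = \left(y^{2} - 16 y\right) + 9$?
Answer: $- \frac{64733355}{263} \approx -2.4613 \cdot 10^{5}$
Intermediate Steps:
$B{\left(y \right)} = 9 + y^{2} - 16 y$
$S = - \frac{1315}{438}$ ($S = -3 + \frac{1}{-144 - 294} = -3 + \frac{1}{-438} = -3 - \frac{1}{438} = - \frac{1315}{438} \approx -3.0023$)
$-981 + \frac{705}{S} \left(\left(B{\left(-9 \right)} - -592\right) + 218\right) = -981 + \frac{705}{- \frac{1315}{438}} \left(\left(\left(9 + \left(-9\right)^{2} - -144\right) - -592\right) + 218\right) = -981 + 705 \left(- \frac{438}{1315}\right) \left(\left(\left(9 + 81 + 144\right) + 592\right) + 218\right) = -981 - \frac{61758 \left(\left(234 + 592\right) + 218\right)}{263} = -981 - \frac{61758 \left(826 + 218\right)}{263} = -981 - \frac{64475352}{263} = - \frac{64733355}{263}$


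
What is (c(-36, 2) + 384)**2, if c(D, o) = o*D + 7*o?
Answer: 106276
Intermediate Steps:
c(D, o) = 7*o + D*o (c(D, o) = D*o + 7*o = 7*o + D*o)
(c(-36, 2) + 384)**2 = (2*(7 - 36) + 384)**2 = (2*(-29) + 384)**2 = (-58 + 384)**2 = 326**2 = 106276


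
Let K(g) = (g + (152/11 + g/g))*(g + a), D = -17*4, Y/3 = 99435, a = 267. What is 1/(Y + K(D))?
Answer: 11/3164940 ≈ 3.4756e-6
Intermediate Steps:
Y = 298305 (Y = 3*99435 = 298305)
D = -68
K(g) = (267 + g)*(163/11 + g) (K(g) = (g + (152/11 + g/g))*(g + 267) = (g + (152*(1/11) + 1))*(267 + g) = (g + (152/11 + 1))*(267 + g) = (g + 163/11)*(267 + g) = (163/11 + g)*(267 + g) = (267 + g)*(163/11 + g))
1/(Y + K(D)) = 1/(298305 + (43521/11 + (-68)² + (3100/11)*(-68))) = 1/(298305 + (43521/11 + 4624 - 210800/11)) = 1/(298305 - 116415/11) = 1/(3164940/11) = 11/3164940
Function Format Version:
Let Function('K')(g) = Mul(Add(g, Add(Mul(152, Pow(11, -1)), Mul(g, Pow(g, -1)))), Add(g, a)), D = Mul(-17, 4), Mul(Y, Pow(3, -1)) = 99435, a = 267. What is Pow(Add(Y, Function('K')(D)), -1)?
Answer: Rational(11, 3164940) ≈ 3.4756e-6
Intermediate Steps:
Y = 298305 (Y = Mul(3, 99435) = 298305)
D = -68
Function('K')(g) = Mul(Add(267, g), Add(Rational(163, 11), g)) (Function('K')(g) = Mul(Add(g, Add(Mul(152, Pow(11, -1)), Mul(g, Pow(g, -1)))), Add(g, 267)) = Mul(Add(g, Add(Mul(152, Rational(1, 11)), 1)), Add(267, g)) = Mul(Add(g, Add(Rational(152, 11), 1)), Add(267, g)) = Mul(Add(g, Rational(163, 11)), Add(267, g)) = Mul(Add(Rational(163, 11), g), Add(267, g)) = Mul(Add(267, g), Add(Rational(163, 11), g)))
Pow(Add(Y, Function('K')(D)), -1) = Pow(Add(298305, Add(Rational(43521, 11), Pow(-68, 2), Mul(Rational(3100, 11), -68))), -1) = Pow(Add(298305, Add(Rational(43521, 11), 4624, Rational(-210800, 11))), -1) = Pow(Add(298305, Rational(-116415, 11)), -1) = Pow(Rational(3164940, 11), -1) = Rational(11, 3164940)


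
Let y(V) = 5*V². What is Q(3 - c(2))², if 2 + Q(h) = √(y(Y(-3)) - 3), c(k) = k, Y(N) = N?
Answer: (2 - √42)² ≈ 20.077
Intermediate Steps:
Q(h) = -2 + √42 (Q(h) = -2 + √(5*(-3)² - 3) = -2 + √(5*9 - 3) = -2 + √(45 - 3) = -2 + √42)
Q(3 - c(2))² = (-2 + √42)²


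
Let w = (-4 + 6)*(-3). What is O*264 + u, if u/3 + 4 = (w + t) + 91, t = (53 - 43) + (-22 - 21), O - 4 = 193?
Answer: 52152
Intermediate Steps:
O = 197 (O = 4 + 193 = 197)
w = -6 (w = 2*(-3) = -6)
t = -33 (t = 10 - 43 = -33)
u = 144 (u = -12 + 3*((-6 - 33) + 91) = -12 + 3*(-39 + 91) = -12 + 3*52 = -12 + 156 = 144)
O*264 + u = 197*264 + 144 = 52008 + 144 = 52152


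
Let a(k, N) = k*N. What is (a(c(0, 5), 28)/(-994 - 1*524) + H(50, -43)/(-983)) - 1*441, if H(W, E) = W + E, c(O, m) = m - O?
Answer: -329102900/746097 ≈ -441.10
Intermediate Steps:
a(k, N) = N*k
H(W, E) = E + W
(a(c(0, 5), 28)/(-994 - 1*524) + H(50, -43)/(-983)) - 1*441 = ((28*(5 - 1*0))/(-994 - 1*524) + (-43 + 50)/(-983)) - 1*441 = ((28*(5 + 0))/(-994 - 524) + 7*(-1/983)) - 441 = ((28*5)/(-1518) - 7/983) - 441 = (140*(-1/1518) - 7/983) - 441 = (-70/759 - 7/983) - 441 = -74123/746097 - 441 = -329102900/746097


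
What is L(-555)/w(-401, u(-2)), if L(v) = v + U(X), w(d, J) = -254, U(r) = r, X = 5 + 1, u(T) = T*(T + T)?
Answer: 549/254 ≈ 2.1614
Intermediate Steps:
u(T) = 2*T² (u(T) = T*(2*T) = 2*T²)
X = 6
L(v) = 6 + v (L(v) = v + 6 = 6 + v)
L(-555)/w(-401, u(-2)) = (6 - 555)/(-254) = -549*(-1/254) = 549/254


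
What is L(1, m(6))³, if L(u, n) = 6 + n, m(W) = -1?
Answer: 125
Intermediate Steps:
L(1, m(6))³ = (6 - 1)³ = 5³ = 125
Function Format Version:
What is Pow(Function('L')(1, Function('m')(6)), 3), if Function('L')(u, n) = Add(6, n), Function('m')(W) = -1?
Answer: 125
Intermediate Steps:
Pow(Function('L')(1, Function('m')(6)), 3) = Pow(Add(6, -1), 3) = Pow(5, 3) = 125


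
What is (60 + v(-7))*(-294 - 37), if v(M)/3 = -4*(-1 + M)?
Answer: -51636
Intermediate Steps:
v(M) = 12 - 12*M (v(M) = 3*(-4*(-1 + M)) = 3*(4 - 4*M) = 12 - 12*M)
(60 + v(-7))*(-294 - 37) = (60 + (12 - 12*(-7)))*(-294 - 37) = (60 + (12 + 84))*(-331) = (60 + 96)*(-331) = 156*(-331) = -51636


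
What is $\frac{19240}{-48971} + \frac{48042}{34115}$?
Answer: $\frac{130484014}{128511205} \approx 1.0154$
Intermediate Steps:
$\frac{19240}{-48971} + \frac{48042}{34115} = 19240 \left(- \frac{1}{48971}\right) + 48042 \cdot \frac{1}{34115} = - \frac{1480}{3767} + \frac{48042}{34115} = \frac{130484014}{128511205}$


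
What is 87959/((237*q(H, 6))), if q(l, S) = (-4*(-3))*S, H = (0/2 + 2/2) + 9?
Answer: 87959/17064 ≈ 5.1547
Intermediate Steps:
H = 10 (H = (0*(1/2) + 2*(1/2)) + 9 = (0 + 1) + 9 = 1 + 9 = 10)
q(l, S) = 12*S
87959/((237*q(H, 6))) = 87959/((237*(12*6))) = 87959/((237*72)) = 87959/17064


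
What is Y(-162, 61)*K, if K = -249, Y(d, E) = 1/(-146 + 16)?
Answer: 249/130 ≈ 1.9154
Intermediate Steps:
Y(d, E) = -1/130 (Y(d, E) = 1/(-130) = -1/130)
Y(-162, 61)*K = -1/130*(-249) = 249/130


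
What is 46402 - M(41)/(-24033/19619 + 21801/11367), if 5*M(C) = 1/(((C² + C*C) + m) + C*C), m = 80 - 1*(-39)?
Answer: 61690493353869929/1329479191160 ≈ 46402.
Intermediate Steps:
m = 119 (m = 80 + 39 = 119)
M(C) = 1/(5*(119 + 3*C²)) (M(C) = 1/(5*(((C² + C*C) + 119) + C*C)) = 1/(5*(((C² + C²) + 119) + C²)) = 1/(5*((2*C² + 119) + C²)) = 1/(5*((119 + 2*C²) + C²)) = 1/(5*(119 + 3*C²)))
46402 - M(41)/(-24033/19619 + 21801/11367) = 46402 - 1/(5*(119 + 3*41²))/(-24033/19619 + 21801/11367) = 46402 - 1/(5*(119 + 3*1681))/(-24033*1/19619 + 21801*(1/11367)) = 46402 - 1/(5*(119 + 5043))/(-24033/19619 + 7267/3789) = 46402 - (⅕)/5162/51510236/74336391 = 46402 - (⅕)*(1/5162)*74336391/51510236 = 46402 - 74336391/(25810*51510236) = 46402 - 1*74336391/1329479191160 = 46402 - 74336391/1329479191160 = 61690493353869929/1329479191160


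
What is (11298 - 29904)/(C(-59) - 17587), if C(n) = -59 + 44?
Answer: 9303/8801 ≈ 1.0570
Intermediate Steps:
C(n) = -15
(11298 - 29904)/(C(-59) - 17587) = (11298 - 29904)/(-15 - 17587) = -18606/(-17602) = -18606*(-1/17602) = 9303/8801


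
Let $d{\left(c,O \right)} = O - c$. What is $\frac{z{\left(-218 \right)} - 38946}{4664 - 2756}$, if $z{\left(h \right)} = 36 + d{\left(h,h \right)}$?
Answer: $- \frac{6485}{318} \approx -20.393$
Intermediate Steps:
$z{\left(h \right)} = 36$ ($z{\left(h \right)} = 36 + \left(h - h\right) = 36 + 0 = 36$)
$\frac{z{\left(-218 \right)} - 38946}{4664 - 2756} = \frac{36 - 38946}{4664 - 2756} = - \frac{38910}{1908} = \left(-38910\right) \frac{1}{1908} = - \frac{6485}{318}$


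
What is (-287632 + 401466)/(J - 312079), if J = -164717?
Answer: -56917/238398 ≈ -0.23875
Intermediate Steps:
(-287632 + 401466)/(J - 312079) = (-287632 + 401466)/(-164717 - 312079) = 113834/(-476796) = 113834*(-1/476796) = -56917/238398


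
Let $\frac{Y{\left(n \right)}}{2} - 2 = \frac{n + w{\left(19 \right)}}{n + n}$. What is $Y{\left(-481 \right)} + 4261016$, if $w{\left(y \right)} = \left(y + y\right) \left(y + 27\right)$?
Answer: $\frac{2049549353}{481} \approx 4.261 \cdot 10^{6}$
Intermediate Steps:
$w{\left(y \right)} = 2 y \left(27 + y\right)$
$Y{\left(n \right)} = 4 + \frac{1748 + n}{n}$ ($Y{\left(n \right)} = 4 + 2 \frac{n + 2 \cdot 19 \left(27 + 19\right)}{n + n} = 4 + 2 \frac{n + 2 \cdot 19 \cdot 46}{2 n} = 4 + 2 \left(n + 1748\right) \frac{1}{2 n} = 4 + 2 \left(1748 + n\right) \frac{1}{2 n} = 4 + 2 \frac{1748 + n}{2 n} = 4 + \frac{1748 + n}{n}$)
$Y{\left(-481 \right)} + 4261016 = \left(5 + \frac{1748}{-481}\right) + 4261016 = \left(5 + 1748 \left(- \frac{1}{481}\right)\right) + 4261016 = \left(5 - \frac{1748}{481}\right) + 4261016 = \frac{657}{481} + 4261016 = \frac{2049549353}{481}$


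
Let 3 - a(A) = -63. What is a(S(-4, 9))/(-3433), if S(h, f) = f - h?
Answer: -66/3433 ≈ -0.019225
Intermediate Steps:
a(A) = 66 (a(A) = 3 - 1*(-63) = 3 + 63 = 66)
a(S(-4, 9))/(-3433) = 66/(-3433) = 66*(-1/3433) = -66/3433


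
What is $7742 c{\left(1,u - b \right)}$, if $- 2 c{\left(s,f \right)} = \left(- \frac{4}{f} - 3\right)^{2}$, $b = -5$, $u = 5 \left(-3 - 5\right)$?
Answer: $- \frac{805879}{25} \approx -32235.0$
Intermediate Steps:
$u = -40$ ($u = 5 \left(-8\right) = -40$)
$c{\left(s,f \right)} = - \frac{\left(-3 - \frac{4}{f}\right)^{2}}{2}$ ($c{\left(s,f \right)} = - \frac{\left(- \frac{4}{f} - 3\right)^{2}}{2} = - \frac{\left(-3 - \frac{4}{f}\right)^{2}}{2}$)
$7742 c{\left(1,u - b \right)} = 7742 \left(- \frac{\left(4 + 3 \left(-40 - -5\right)\right)^{2}}{2 \left(-40 - -5\right)^{2}}\right) = 7742 \left(- \frac{\left(4 + 3 \left(-40 + 5\right)\right)^{2}}{2 \left(-40 + 5\right)^{2}}\right) = 7742 \left(- \frac{\left(4 + 3 \left(-35\right)\right)^{2}}{2 \cdot 1225}\right) = 7742 \left(\left(- \frac{1}{2}\right) \frac{1}{1225} \left(4 - 105\right)^{2}\right) = 7742 \left(\left(- \frac{1}{2}\right) \frac{1}{1225} \left(-101\right)^{2}\right) = 7742 \left(\left(- \frac{1}{2}\right) \frac{1}{1225} \cdot 10201\right) = 7742 \left(- \frac{10201}{2450}\right) = - \frac{805879}{25}$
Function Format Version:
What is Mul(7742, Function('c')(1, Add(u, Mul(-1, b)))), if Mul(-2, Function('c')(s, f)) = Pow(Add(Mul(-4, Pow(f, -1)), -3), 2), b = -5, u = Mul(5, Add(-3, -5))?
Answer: Rational(-805879, 25) ≈ -32235.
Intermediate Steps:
u = -40 (u = Mul(5, -8) = -40)
Function('c')(s, f) = Mul(Rational(-1, 2), Pow(Add(-3, Mul(-4, Pow(f, -1))), 2)) (Function('c')(s, f) = Mul(Rational(-1, 2), Pow(Add(Mul(-4, Pow(f, -1)), -3), 2)) = Mul(Rational(-1, 2), Pow(Add(-3, Mul(-4, Pow(f, -1))), 2)))
Mul(7742, Function('c')(1, Add(u, Mul(-1, b)))) = Mul(7742, Mul(Rational(-1, 2), Pow(Add(-40, Mul(-1, -5)), -2), Pow(Add(4, Mul(3, Add(-40, Mul(-1, -5)))), 2))) = Mul(7742, Mul(Rational(-1, 2), Pow(Add(-40, 5), -2), Pow(Add(4, Mul(3, Add(-40, 5))), 2))) = Mul(7742, Mul(Rational(-1, 2), Pow(-35, -2), Pow(Add(4, Mul(3, -35)), 2))) = Mul(7742, Mul(Rational(-1, 2), Rational(1, 1225), Pow(Add(4, -105), 2))) = Mul(7742, Mul(Rational(-1, 2), Rational(1, 1225), Pow(-101, 2))) = Mul(7742, Mul(Rational(-1, 2), Rational(1, 1225), 10201)) = Mul(7742, Rational(-10201, 2450)) = Rational(-805879, 25)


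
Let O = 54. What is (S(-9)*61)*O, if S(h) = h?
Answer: -29646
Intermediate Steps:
(S(-9)*61)*O = -9*61*54 = -549*54 = -29646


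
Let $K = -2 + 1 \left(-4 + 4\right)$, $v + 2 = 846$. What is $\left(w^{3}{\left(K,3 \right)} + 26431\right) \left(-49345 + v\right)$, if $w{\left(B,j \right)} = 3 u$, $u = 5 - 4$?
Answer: $-1283239458$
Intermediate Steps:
$v = 844$ ($v = -2 + 846 = 844$)
$u = 1$ ($u = 5 - 4 = 1$)
$K = -2$ ($K = -2 + 1 \cdot 0 = -2 + 0 = -2$)
$w{\left(B,j \right)} = 3$ ($w{\left(B,j \right)} = 3 \cdot 1 = 3$)
$\left(w^{3}{\left(K,3 \right)} + 26431\right) \left(-49345 + v\right) = \left(3^{3} + 26431\right) \left(-49345 + 844\right) = \left(27 + 26431\right) \left(-48501\right) = 26458 \left(-48501\right) = -1283239458$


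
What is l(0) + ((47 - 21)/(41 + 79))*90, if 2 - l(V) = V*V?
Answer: 43/2 ≈ 21.500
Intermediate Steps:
l(V) = 2 - V² (l(V) = 2 - V*V = 2 - V²)
l(0) + ((47 - 21)/(41 + 79))*90 = (2 - 1*0²) + ((47 - 21)/(41 + 79))*90 = (2 - 1*0) + (26/120)*90 = (2 + 0) + (26*(1/120))*90 = 2 + (13/60)*90 = 2 + 39/2 = 43/2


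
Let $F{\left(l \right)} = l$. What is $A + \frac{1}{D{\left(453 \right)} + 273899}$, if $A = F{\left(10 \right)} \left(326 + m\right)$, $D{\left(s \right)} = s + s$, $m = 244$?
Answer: $\frac{1566388501}{274805} \approx 5700.0$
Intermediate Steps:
$D{\left(s \right)} = 2 s$
$A = 5700$ ($A = 10 \left(326 + 244\right) = 10 \cdot 570 = 5700$)
$A + \frac{1}{D{\left(453 \right)} + 273899} = 5700 + \frac{1}{2 \cdot 453 + 273899} = 5700 + \frac{1}{906 + 273899} = 5700 + \frac{1}{274805} = \frac{1566388501}{274805}$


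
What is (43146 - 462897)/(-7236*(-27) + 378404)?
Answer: -419751/573776 ≈ -0.73156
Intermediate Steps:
(43146 - 462897)/(-7236*(-27) + 378404) = -419751/(195372 + 378404) = -419751/573776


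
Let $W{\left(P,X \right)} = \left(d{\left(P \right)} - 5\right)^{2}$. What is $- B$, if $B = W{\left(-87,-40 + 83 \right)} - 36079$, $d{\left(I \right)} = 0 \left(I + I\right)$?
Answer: $36054$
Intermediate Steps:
$d{\left(I \right)} = 0$ ($d{\left(I \right)} = 0 \cdot 2 I = 0$)
$W{\left(P,X \right)} = 25$ ($W{\left(P,X \right)} = \left(0 - 5\right)^{2} = \left(-5\right)^{2} = 25$)
$B = -36054$ ($B = 25 - 36079 = -36054$)
$- B = \left(-1\right) \left(-36054\right) = 36054$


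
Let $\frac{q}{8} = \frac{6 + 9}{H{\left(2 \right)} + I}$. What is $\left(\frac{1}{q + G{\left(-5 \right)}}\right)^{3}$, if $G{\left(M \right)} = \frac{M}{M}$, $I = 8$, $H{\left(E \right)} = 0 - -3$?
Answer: $\frac{1331}{2248091} \approx 0.00059206$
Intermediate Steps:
$H{\left(E \right)} = 3$ ($H{\left(E \right)} = 0 + 3 = 3$)
$q = \frac{120}{11}$ ($q = 8 \frac{6 + 9}{3 + 8} = 8 \cdot \frac{15}{11} = \frac{120}{11} \approx 10.909$)
$G{\left(M \right)} = 1$
$\left(\frac{1}{q + G{\left(-5 \right)}}\right)^{3} = \left(\frac{1}{\frac{120}{11} + 1}\right)^{3} = \left(\frac{1}{\frac{131}{11}}\right)^{3} = \left(\frac{11}{131}\right)^{3} = \frac{1331}{2248091}$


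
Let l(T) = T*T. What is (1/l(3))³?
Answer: 1/729 ≈ 0.0013717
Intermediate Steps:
l(T) = T²
(1/l(3))³ = (1/(3²))³ = (1/9)³ = (⅑)³ = 1/729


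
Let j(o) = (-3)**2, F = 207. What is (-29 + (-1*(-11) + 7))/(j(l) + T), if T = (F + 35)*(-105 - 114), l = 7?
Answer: 11/52989 ≈ 0.00020759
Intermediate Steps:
T = -52998 (T = (207 + 35)*(-105 - 114) = 242*(-219) = -52998)
j(o) = 9
(-29 + (-1*(-11) + 7))/(j(l) + T) = (-29 + (-1*(-11) + 7))/(9 - 52998) = (-29 + (11 + 7))/(-52989) = (-29 + 18)*(-1/52989) = -11*(-1/52989) = 11/52989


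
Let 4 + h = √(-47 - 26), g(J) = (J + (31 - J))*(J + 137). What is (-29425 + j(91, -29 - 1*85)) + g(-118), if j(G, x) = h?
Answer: -28840 + I*√73 ≈ -28840.0 + 8.544*I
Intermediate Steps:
g(J) = 4247 + 31*J (g(J) = 31*(137 + J) = 4247 + 31*J)
h = -4 + I*√73 (h = -4 + √(-47 - 26) = -4 + √(-73) = -4 + I*√73 ≈ -4.0 + 8.544*I)
j(G, x) = -4 + I*√73
(-29425 + j(91, -29 - 1*85)) + g(-118) = (-29425 + (-4 + I*√73)) + (4247 + 31*(-118)) = (-29429 + I*√73) + (4247 - 3658) = (-29429 + I*√73) + 589 = -28840 + I*√73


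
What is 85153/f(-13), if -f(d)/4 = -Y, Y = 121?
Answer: 85153/484 ≈ 175.94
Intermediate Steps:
f(d) = 484 (f(d) = -(-4)*121 = -4*(-121) = 484)
85153/f(-13) = 85153/484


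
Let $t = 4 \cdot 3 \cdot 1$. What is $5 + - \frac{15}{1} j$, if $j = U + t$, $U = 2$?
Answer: $-205$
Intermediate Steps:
$t = 12$ ($t = 12 \cdot 1 = 12$)
$j = 14$ ($j = 2 + 12 = 14$)
$5 + - \frac{15}{1} j = 5 + - \frac{15}{1} \cdot 14 = 5 + \left(-15\right) 1 \cdot 14 = 5 - 210 = -205$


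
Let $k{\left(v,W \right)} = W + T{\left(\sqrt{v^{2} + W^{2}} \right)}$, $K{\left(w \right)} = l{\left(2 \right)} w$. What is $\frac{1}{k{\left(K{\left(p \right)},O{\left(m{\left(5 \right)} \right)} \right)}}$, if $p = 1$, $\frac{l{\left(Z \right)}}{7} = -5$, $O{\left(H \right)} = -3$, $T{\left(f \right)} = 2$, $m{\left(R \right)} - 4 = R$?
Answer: $-1$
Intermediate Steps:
$m{\left(R \right)} = 4 + R$
$l{\left(Z \right)} = -35$ ($l{\left(Z \right)} = 7 \left(-5\right) = -35$)
$K{\left(w \right)} = - 35 w$
$k{\left(v,W \right)} = 2 + W$ ($k{\left(v,W \right)} = W + 2 = 2 + W$)
$\frac{1}{k{\left(K{\left(p \right)},O{\left(m{\left(5 \right)} \right)} \right)}} = \frac{1}{2 - 3} = \frac{1}{-1} = -1$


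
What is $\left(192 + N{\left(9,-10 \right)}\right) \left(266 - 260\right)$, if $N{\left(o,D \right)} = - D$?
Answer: $1212$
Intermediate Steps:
$\left(192 + N{\left(9,-10 \right)}\right) \left(266 - 260\right) = \left(192 - -10\right) \left(266 - 260\right) = \left(192 + 10\right) 6 = 202 \cdot 6 = 1212$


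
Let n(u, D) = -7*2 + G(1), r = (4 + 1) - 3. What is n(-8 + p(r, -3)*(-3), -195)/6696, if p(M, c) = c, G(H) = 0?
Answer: -7/3348 ≈ -0.0020908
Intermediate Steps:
r = 2 (r = 5 - 3 = 2)
n(u, D) = -14 (n(u, D) = -7*2 + 0 = -14 + 0 = -14)
n(-8 + p(r, -3)*(-3), -195)/6696 = -14/6696 = -14*1/6696 = -7/3348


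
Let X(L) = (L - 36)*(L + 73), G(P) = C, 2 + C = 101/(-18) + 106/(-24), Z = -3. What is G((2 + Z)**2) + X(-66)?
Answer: -26137/36 ≈ -726.03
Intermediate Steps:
C = -433/36 (C = -2 + (101/(-18) + 106/(-24)) = -2 + (101*(-1/18) + 106*(-1/24)) = -2 + (-101/18 - 53/12) = -2 - 361/36 = -433/36 ≈ -12.028)
G(P) = -433/36
X(L) = (-36 + L)*(73 + L)
G((2 + Z)**2) + X(-66) = -433/36 + (-2628 + (-66)**2 + 37*(-66)) = -433/36 + (-2628 + 4356 - 2442) = -433/36 - 714 = -26137/36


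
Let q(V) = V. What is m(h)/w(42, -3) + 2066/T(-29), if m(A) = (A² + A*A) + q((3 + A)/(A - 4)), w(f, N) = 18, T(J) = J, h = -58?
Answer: 9792883/32364 ≈ 302.59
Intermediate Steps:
m(A) = 2*A² + (3 + A)/(-4 + A) (m(A) = (A² + A*A) + (3 + A)/(A - 4) = (A² + A²) + (3 + A)/(-4 + A) = 2*A² + (3 + A)/(-4 + A))
m(h)/w(42, -3) + 2066/T(-29) = ((3 - 58 + 2*(-58)²*(-4 - 58))/(-4 - 58))/18 + 2066/(-29) = ((3 - 58 + 2*3364*(-62))/(-62))*(1/18) + 2066*(-1/29) = -(3 - 58 - 417136)/62*(1/18) - 2066/29 = -1/62*(-417191)*(1/18) - 2066/29 = (417191/62)*(1/18) - 2066/29 = 417191/1116 - 2066/29 = 9792883/32364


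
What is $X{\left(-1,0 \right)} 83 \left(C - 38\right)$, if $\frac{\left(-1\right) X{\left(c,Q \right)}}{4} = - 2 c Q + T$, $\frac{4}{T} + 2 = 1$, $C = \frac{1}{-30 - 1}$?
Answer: $- \frac{1565712}{31} \approx -50507.0$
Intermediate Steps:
$C = - \frac{1}{31}$ ($C = \frac{1}{-31} = - \frac{1}{31} \approx -0.032258$)
$T = -4$ ($T = \frac{4}{-2 + 1} = \frac{4}{-1} = 4 \left(-1\right) = -4$)
$X{\left(c,Q \right)} = 16 + 8 Q c$ ($X{\left(c,Q \right)} = - 4 \left(- 2 c Q - 4\right) = - 4 \left(- 2 Q c - 4\right) = - 4 \left(-4 - 2 Q c\right) = 16 + 8 Q c$)
$X{\left(-1,0 \right)} 83 \left(C - 38\right) = \left(16 + 8 \cdot 0 \left(-1\right)\right) 83 \left(- \frac{1}{31} - 38\right) = \left(16 + 0\right) 83 \left(- \frac{1}{31} - 38\right) = 16 \cdot 83 \left(- \frac{1179}{31}\right) = 1328 \left(- \frac{1179}{31}\right) = - \frac{1565712}{31}$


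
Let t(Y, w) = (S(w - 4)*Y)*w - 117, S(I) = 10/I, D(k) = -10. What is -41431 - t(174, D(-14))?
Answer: -297898/7 ≈ -42557.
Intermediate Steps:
t(Y, w) = -117 + 10*Y*w/(-4 + w) (t(Y, w) = ((10/(w - 4))*Y)*w - 117 = ((10/(-4 + w))*Y)*w - 117 = (10*Y/(-4 + w))*w - 117 = 10*Y*w/(-4 + w) - 117 = -117 + 10*Y*w/(-4 + w))
-41431 - t(174, D(-14)) = -41431 - (468 - 117*(-10) + 10*174*(-10))/(-4 - 10) = -41431 - (468 + 1170 - 17400)/(-14) = -41431 - (-1)*(-15762)/14 = -41431 - 1*7881/7 = -41431 - 7881/7 = -297898/7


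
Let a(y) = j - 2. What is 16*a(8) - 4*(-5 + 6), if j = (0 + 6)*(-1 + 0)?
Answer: -132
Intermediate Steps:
j = -6 (j = 6*(-1) = -6)
a(y) = -8 (a(y) = -6 - 2 = -8)
16*a(8) - 4*(-5 + 6) = 16*(-8) - 4*(-5 + 6) = -128 - 4*1 = -128 - 4 = -132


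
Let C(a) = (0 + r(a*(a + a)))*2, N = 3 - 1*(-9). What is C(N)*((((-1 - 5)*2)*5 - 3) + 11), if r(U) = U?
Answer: -29952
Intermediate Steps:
N = 12 (N = 3 + 9 = 12)
C(a) = 4*a² (C(a) = (0 + a*(a + a))*2 = (0 + a*(2*a))*2 = (0 + 2*a²)*2 = (2*a²)*2 = 4*a²)
C(N)*((((-1 - 5)*2)*5 - 3) + 11) = (4*12²)*((((-1 - 5)*2)*5 - 3) + 11) = (4*144)*((-6*2*5 - 3) + 11) = 576*((-12*5 - 3) + 11) = 576*((-60 - 3) + 11) = 576*(-63 + 11) = 576*(-52) = -29952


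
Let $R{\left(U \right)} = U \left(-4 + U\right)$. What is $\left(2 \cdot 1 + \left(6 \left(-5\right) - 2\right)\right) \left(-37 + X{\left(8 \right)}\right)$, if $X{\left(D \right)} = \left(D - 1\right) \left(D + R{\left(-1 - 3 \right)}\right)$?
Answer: $-7290$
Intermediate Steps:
$X{\left(D \right)} = \left(-1 + D\right) \left(32 + D\right)$ ($X{\left(D \right)} = \left(D - 1\right) \left(D + \left(-1 - 3\right) \left(-4 - 4\right)\right) = \left(-1 + D\right) \left(D - 4 \left(-4 - 4\right)\right) = \left(-1 + D\right) \left(D - -32\right) = \left(-1 + D\right) \left(D + 32\right) = \left(-1 + D\right) \left(32 + D\right)$)
$\left(2 \cdot 1 + \left(6 \left(-5\right) - 2\right)\right) \left(-37 + X{\left(8 \right)}\right) = \left(2 \cdot 1 + \left(6 \left(-5\right) - 2\right)\right) \left(-37 + \left(-32 + 8^{2} + 31 \cdot 8\right)\right) = \left(2 - 32\right) \left(-37 + \left(-32 + 64 + 248\right)\right) = \left(2 - 32\right) \left(-37 + 280\right) = \left(-30\right) 243 = -7290$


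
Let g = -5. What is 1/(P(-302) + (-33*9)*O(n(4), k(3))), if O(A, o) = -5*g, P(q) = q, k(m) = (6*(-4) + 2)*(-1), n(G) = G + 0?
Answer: -1/7727 ≈ -0.00012942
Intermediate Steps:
n(G) = G
k(m) = 22 (k(m) = (-24 + 2)*(-1) = -22*(-1) = 22)
O(A, o) = 25 (O(A, o) = -5*(-5) = 25)
1/(P(-302) + (-33*9)*O(n(4), k(3))) = 1/(-302 - 33*9*25) = 1/(-302 - 297*25) = 1/(-302 - 7425) = 1/(-7727) = -1/7727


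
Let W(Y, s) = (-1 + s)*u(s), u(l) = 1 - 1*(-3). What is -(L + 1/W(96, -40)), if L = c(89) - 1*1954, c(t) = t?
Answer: 305861/164 ≈ 1865.0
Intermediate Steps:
u(l) = 4 (u(l) = 1 + 3 = 4)
W(Y, s) = -4 + 4*s (W(Y, s) = (-1 + s)*4 = -4 + 4*s)
L = -1865 (L = 89 - 1*1954 = 89 - 1954 = -1865)
-(L + 1/W(96, -40)) = -(-1865 + 1/(-4 + 4*(-40))) = -(-1865 + 1/(-4 - 160)) = -(-1865 + 1/(-164)) = -(-1865 - 1/164) = -1*(-305861/164) = 305861/164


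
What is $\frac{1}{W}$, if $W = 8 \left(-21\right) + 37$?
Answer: $- \frac{1}{131} \approx -0.0076336$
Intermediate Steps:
$W = -131$ ($W = -168 + 37 = -131$)
$\frac{1}{W} = \frac{1}{-131} = - \frac{1}{131}$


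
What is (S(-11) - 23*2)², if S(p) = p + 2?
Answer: 3025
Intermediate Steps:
S(p) = 2 + p
(S(-11) - 23*2)² = ((2 - 11) - 23*2)² = (-9 - 46)² = (-55)² = 3025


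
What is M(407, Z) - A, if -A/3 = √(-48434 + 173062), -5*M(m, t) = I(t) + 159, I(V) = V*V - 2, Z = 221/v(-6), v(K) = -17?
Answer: -326/5 + 6*√31157 ≈ 993.88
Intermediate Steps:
Z = -13 (Z = 221/(-17) = 221*(-1/17) = -13)
I(V) = -2 + V² (I(V) = V² - 2 = -2 + V²)
M(m, t) = -157/5 - t²/5 (M(m, t) = -((-2 + t²) + 159)/5 = -(157 + t²)/5 = -157/5 - t²/5)
A = -6*√31157 (A = -3*√(-48434 + 173062) = -6*√31157 ≈ -1059.1)
M(407, Z) - A = (-157/5 - ⅕*(-13)²) - (-6)*√31157 = (-157/5 - ⅕*169) + 6*√31157 = (-157/5 - 169/5) + 6*√31157 = -326/5 + 6*√31157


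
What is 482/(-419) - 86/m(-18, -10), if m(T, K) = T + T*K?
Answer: -57059/33939 ≈ -1.6812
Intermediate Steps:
m(T, K) = T + K*T
482/(-419) - 86/m(-18, -10) = 482/(-419) - 86*(-1/(18*(1 - 10))) = 482*(-1/419) - 86/((-18*(-9))) = -482/419 - 86/162 = -482/419 - 86*1/162 = -482/419 - 43/81 = -57059/33939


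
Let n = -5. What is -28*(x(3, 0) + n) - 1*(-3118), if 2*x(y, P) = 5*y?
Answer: 3048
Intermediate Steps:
x(y, P) = 5*y/2 (x(y, P) = (5*y)/2 = 5*y/2)
-28*(x(3, 0) + n) - 1*(-3118) = -28*((5/2)*3 - 5) - 1*(-3118) = -28*(15/2 - 5) + 3118 = -28*5/2 + 3118 = -70 + 3118 = 3048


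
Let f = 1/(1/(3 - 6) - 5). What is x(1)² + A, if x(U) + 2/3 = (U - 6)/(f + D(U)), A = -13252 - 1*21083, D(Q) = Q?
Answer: -52152779/1521 ≈ -34289.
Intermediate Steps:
f = -3/16 (f = 1/(1/(-3) - 5) = 1/(-⅓ - 5) = 1/(-16/3) = -3/16 ≈ -0.18750)
A = -34335 (A = -13252 - 21083 = -34335)
x(U) = -⅔ + (-6 + U)/(-3/16 + U) (x(U) = -⅔ + (U - 6)/(-3/16 + U) = -⅔ + (-6 + U)/(-3/16 + U))
x(1)² + A = (2*(-141 + 8*1)/(3*(-3 + 16*1)))² - 34335 = (2*(-141 + 8)/(3*(-3 + 16)))² - 34335 = ((⅔)*(-133)/13)² - 34335 = ((⅔)*(1/13)*(-133))² - 34335 = (-266/39)² - 34335 = 70756/1521 - 34335 = -52152779/1521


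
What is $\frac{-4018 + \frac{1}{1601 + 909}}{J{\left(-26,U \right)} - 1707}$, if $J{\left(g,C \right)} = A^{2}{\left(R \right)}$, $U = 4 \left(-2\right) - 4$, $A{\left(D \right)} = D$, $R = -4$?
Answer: $\frac{10085179}{4244410} \approx 2.3761$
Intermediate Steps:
$U = -12$ ($U = -8 - 4 = -12$)
$J{\left(g,C \right)} = 16$ ($J{\left(g,C \right)} = \left(-4\right)^{2} = 16$)
$\frac{-4018 + \frac{1}{1601 + 909}}{J{\left(-26,U \right)} - 1707} = \frac{-4018 + \frac{1}{1601 + 909}}{16 - 1707} = \frac{-4018 + \frac{1}{2510}}{-1691} = \left(-4018 + \frac{1}{2510}\right) \left(- \frac{1}{1691}\right) = \left(- \frac{10085179}{2510}\right) \left(- \frac{1}{1691}\right) = \frac{10085179}{4244410}$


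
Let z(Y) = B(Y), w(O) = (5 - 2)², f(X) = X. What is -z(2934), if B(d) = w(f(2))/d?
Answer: -1/326 ≈ -0.0030675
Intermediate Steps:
w(O) = 9 (w(O) = 3² = 9)
B(d) = 9/d
z(Y) = 9/Y
-z(2934) = -9/2934 = -1*1/326 = -1/326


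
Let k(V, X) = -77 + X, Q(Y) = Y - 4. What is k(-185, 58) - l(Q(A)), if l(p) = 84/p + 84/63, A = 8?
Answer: -124/3 ≈ -41.333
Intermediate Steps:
Q(Y) = -4 + Y
l(p) = 4/3 + 84/p (l(p) = 84/p + 84*(1/63) = 84/p + 4/3 = 4/3 + 84/p)
k(-185, 58) - l(Q(A)) = (-77 + 58) - (4/3 + 84/(-4 + 8)) = -19 - (4/3 + 84/4) = -19 - (4/3 + 84*(¼)) = -19 - (4/3 + 21) = -19 - 1*67/3 = -19 - 67/3 = -124/3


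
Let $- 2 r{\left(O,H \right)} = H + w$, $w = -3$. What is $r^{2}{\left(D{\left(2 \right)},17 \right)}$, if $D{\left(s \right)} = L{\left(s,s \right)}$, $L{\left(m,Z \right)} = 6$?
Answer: $49$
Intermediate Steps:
$D{\left(s \right)} = 6$
$r{\left(O,H \right)} = \frac{3}{2} - \frac{H}{2}$ ($r{\left(O,H \right)} = - \frac{H - 3}{2} = - \frac{-3 + H}{2} = \frac{3}{2} - \frac{H}{2}$)
$r^{2}{\left(D{\left(2 \right)},17 \right)} = \left(\frac{3}{2} - \frac{17}{2}\right)^{2} = \left(-7\right)^{2} = 49$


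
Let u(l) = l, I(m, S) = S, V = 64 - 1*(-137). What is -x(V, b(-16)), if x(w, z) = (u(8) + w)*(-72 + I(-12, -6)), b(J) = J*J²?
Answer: 16302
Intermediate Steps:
V = 201 (V = 64 + 137 = 201)
b(J) = J³
x(w, z) = -624 - 78*w (x(w, z) = (8 + w)*(-72 - 6) = (8 + w)*(-78) = -624 - 78*w)
-x(V, b(-16)) = -(-624 - 78*201) = -(-624 - 15678) = -1*(-16302) = 16302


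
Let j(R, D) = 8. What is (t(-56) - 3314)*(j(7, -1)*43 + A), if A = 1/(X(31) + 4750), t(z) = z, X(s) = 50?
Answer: -556454737/480 ≈ -1.1593e+6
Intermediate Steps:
A = 1/4800 (A = 1/(50 + 4750) = 1/4800 ≈ 0.00020833)
(t(-56) - 3314)*(j(7, -1)*43 + A) = (-56 - 3314)*(8*43 + 1/4800) = -3370*(344 + 1/4800) = -3370*1651201/4800 = -556454737/480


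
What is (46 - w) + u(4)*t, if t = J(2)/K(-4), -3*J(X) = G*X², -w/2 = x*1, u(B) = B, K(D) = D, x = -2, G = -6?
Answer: 34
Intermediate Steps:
w = 4 (w = -(-4) = -2*(-2) = 4)
J(X) = 2*X² (J(X) = -(-2)*X² = 2*X²)
t = -2 (t = (2*2²)/(-4) = (2*4)*(-¼) = 8*(-¼) = -2)
(46 - w) + u(4)*t = (46 - 1*4) + 4*(-2) = (46 - 4) - 8 = 42 - 8 = 34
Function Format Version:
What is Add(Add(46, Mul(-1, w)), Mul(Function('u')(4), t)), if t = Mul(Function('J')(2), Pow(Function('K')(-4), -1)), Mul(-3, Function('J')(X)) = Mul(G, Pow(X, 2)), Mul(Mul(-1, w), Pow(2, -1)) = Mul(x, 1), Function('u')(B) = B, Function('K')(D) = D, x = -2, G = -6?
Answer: 34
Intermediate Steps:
w = 4 (w = Mul(-2, Mul(-2, 1)) = Mul(-2, -2) = 4)
Function('J')(X) = Mul(2, Pow(X, 2)) (Function('J')(X) = Mul(Rational(-1, 3), Mul(-6, Pow(X, 2))) = Mul(2, Pow(X, 2)))
t = -2 (t = Mul(Mul(2, Pow(2, 2)), Pow(-4, -1)) = Mul(Mul(2, 4), Rational(-1, 4)) = Mul(8, Rational(-1, 4)) = -2)
Add(Add(46, Mul(-1, w)), Mul(Function('u')(4), t)) = Add(Add(46, Mul(-1, 4)), Mul(4, -2)) = Add(Add(46, -4), -8) = Add(42, -8) = 34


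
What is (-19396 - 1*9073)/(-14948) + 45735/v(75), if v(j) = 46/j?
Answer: 25637409037/343804 ≈ 74570.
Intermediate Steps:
(-19396 - 1*9073)/(-14948) + 45735/v(75) = (-19396 - 1*9073)/(-14948) + 45735/((46/75)) = (-19396 - 9073)*(-1/14948) + 45735/((46*(1/75))) = -28469*(-1/14948) + 45735/(46/75) = 28469/14948 + 45735*(75/46) = 28469/14948 + 3430125/46 = 25637409037/343804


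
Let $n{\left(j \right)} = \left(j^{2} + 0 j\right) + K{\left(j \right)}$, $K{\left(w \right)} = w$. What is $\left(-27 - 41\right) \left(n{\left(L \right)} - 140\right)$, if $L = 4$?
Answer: $8160$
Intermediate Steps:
$n{\left(j \right)} = j + j^{2}$ ($n{\left(j \right)} = \left(j^{2} + 0 j\right) + j = \left(j^{2} + 0\right) + j = j^{2} + j = j + j^{2}$)
$\left(-27 - 41\right) \left(n{\left(L \right)} - 140\right) = \left(-27 - 41\right) \left(4 \left(1 + 4\right) - 140\right) = \left(-27 - 41\right) \left(4 \cdot 5 - 140\right) = - 68 \left(20 - 140\right) = \left(-68\right) \left(-120\right) = 8160$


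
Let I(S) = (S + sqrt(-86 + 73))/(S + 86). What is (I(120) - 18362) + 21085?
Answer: 280529/103 + I*sqrt(13)/206 ≈ 2723.6 + 0.017503*I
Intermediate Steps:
I(S) = (S + I*sqrt(13))/(86 + S) (I(S) = (S + sqrt(-13))/(86 + S) = (S + I*sqrt(13))/(86 + S))
(I(120) - 18362) + 21085 = ((120 + I*sqrt(13))/(86 + 120) - 18362) + 21085 = ((120 + I*sqrt(13))/206 - 18362) + 21085 = ((60/103 + I*sqrt(13)/206) - 18362) + 21085 = (-1891226/103 + I*sqrt(13)/206) + 21085 = 280529/103 + I*sqrt(13)/206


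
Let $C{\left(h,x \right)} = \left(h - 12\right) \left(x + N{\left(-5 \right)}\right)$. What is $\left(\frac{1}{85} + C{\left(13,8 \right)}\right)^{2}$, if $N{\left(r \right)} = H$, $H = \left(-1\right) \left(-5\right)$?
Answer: $\frac{1223236}{7225} \approx 169.31$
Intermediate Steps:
$H = 5$
$N{\left(r \right)} = 5$
$C{\left(h,x \right)} = \left(-12 + h\right) \left(5 + x\right)$ ($C{\left(h,x \right)} = \left(h - 12\right) \left(x + 5\right) = \left(-12 + h\right) \left(5 + x\right)$)
$\left(\frac{1}{85} + C{\left(13,8 \right)}\right)^{2} = \left(\frac{1}{85} + \left(-60 - 96 + 5 \cdot 13 + 13 \cdot 8\right)\right)^{2} = \left(\frac{1}{85} + \left(-60 - 96 + 65 + 104\right)\right)^{2} = \left(\frac{1}{85} + 13\right)^{2} = \left(\frac{1106}{85}\right)^{2} = \frac{1223236}{7225}$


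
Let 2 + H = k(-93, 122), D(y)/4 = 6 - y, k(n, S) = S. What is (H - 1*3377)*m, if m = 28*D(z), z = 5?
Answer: -364784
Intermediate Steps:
D(y) = 24 - 4*y (D(y) = 4*(6 - y) = 24 - 4*y)
H = 120 (H = -2 + 122 = 120)
m = 112 (m = 28*(24 - 4*5) = 28*(24 - 20) = 28*4 = 112)
(H - 1*3377)*m = (120 - 1*3377)*112 = (120 - 3377)*112 = -3257*112 = -364784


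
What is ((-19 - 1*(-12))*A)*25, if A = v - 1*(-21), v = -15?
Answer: -1050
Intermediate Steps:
A = 6 (A = -15 - 1*(-21) = -15 + 21 = 6)
((-19 - 1*(-12))*A)*25 = ((-19 - 1*(-12))*6)*25 = ((-19 + 12)*6)*25 = -7*6*25 = -42*25 = -1050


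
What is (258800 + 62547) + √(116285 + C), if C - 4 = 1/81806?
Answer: 321347 + √778231761910610/81806 ≈ 3.2169e+5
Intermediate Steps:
C = 327225/81806 (C = 4 + 1/81806 = 327225/81806 ≈ 4.0000)
(258800 + 62547) + √(116285 + C) = (258800 + 62547) + √(116285 + 327225/81806) = 321347 + √(9513137935/81806) = 321347 + √778231761910610/81806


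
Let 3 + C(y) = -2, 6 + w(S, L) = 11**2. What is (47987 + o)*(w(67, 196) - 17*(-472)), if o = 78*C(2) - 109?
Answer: 386504832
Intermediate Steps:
w(S, L) = 115 (w(S, L) = -6 + 11**2 = -6 + 121 = 115)
C(y) = -5 (C(y) = -3 - 2 = -5)
o = -499 (o = 78*(-5) - 109 = -390 - 109 = -499)
(47987 + o)*(w(67, 196) - 17*(-472)) = (47987 - 499)*(115 - 17*(-472)) = 47488*(115 + 8024) = 47488*8139 = 386504832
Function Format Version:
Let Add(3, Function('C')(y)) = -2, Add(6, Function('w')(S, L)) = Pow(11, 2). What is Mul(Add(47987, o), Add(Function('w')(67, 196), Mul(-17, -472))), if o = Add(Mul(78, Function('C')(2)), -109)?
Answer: 386504832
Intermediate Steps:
Function('w')(S, L) = 115 (Function('w')(S, L) = Add(-6, Pow(11, 2)) = Add(-6, 121) = 115)
Function('C')(y) = -5 (Function('C')(y) = Add(-3, -2) = -5)
o = -499 (o = Add(Mul(78, -5), -109) = Add(-390, -109) = -499)
Mul(Add(47987, o), Add(Function('w')(67, 196), Mul(-17, -472))) = Mul(Add(47987, -499), Add(115, Mul(-17, -472))) = Mul(47488, Add(115, 8024)) = Mul(47488, 8139) = 386504832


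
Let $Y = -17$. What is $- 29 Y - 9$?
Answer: $484$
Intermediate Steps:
$- 29 Y - 9 = \left(-29\right) \left(-17\right) - 9 = 493 - 9 = 484$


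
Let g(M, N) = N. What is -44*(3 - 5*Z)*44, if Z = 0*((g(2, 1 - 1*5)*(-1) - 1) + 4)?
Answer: -5808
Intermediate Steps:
Z = 0 (Z = 0*(((1 - 1*5)*(-1) - 1) + 4) = 0*(((1 - 5)*(-1) - 1) + 4) = 0*((-4*(-1) - 1) + 4) = 0*((4 - 1) + 4) = 0*(3 + 4) = 0*7 = 0)
-44*(3 - 5*Z)*44 = -44*(3 - 5*0)*44 = -44*(3 + 0)*44 = -44*3*44 = -132*44 = -5808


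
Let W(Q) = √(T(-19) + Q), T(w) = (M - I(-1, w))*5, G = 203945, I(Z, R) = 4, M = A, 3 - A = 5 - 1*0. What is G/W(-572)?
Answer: -29135*I*√602/86 ≈ -8312.2*I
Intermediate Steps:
A = -2 (A = 3 - (5 - 1*0) = 3 - (5 + 0) = 3 - 1*5 = 3 - 5 = -2)
M = -2
T(w) = -30 (T(w) = (-2 - 1*4)*5 = (-2 - 4)*5 = -6*5 = -30)
W(Q) = √(-30 + Q)
G/W(-572) = 203945/(√(-30 - 572)) = 203945/(√(-602)) = 203945/((I*√602)) = 203945*(-I*√602/602) = -29135*I*√602/86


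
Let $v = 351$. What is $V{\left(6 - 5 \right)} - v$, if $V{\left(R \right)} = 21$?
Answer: $-330$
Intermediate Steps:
$V{\left(6 - 5 \right)} - v = 21 - 351 = -330$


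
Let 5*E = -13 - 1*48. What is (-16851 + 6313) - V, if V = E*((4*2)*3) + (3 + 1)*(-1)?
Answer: -51206/5 ≈ -10241.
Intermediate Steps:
E = -61/5 (E = (-13 - 1*48)/5 = (-13 - 48)/5 = (⅕)*(-61) = -61/5 ≈ -12.200)
V = -1484/5 (V = -61*4*2*3/5 + (3 + 1)*(-1) = -488*3/5 + 4*(-1) = -61/5*24 - 4 = -1464/5 - 4 = -1484/5 ≈ -296.80)
(-16851 + 6313) - V = (-16851 + 6313) - 1*(-1484/5) = -10538 + 1484/5 = -51206/5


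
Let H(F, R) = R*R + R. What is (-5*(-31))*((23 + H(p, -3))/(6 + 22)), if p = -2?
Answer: 4495/28 ≈ 160.54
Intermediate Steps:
H(F, R) = R + R² (H(F, R) = R² + R = R + R²)
(-5*(-31))*((23 + H(p, -3))/(6 + 22)) = (-5*(-31))*((23 - 3*(1 - 3))/(6 + 22)) = 155*((23 - 3*(-2))/28) = 155*((23 + 6)*(1/28)) = 155*(29*(1/28)) = 155*(29/28) = 4495/28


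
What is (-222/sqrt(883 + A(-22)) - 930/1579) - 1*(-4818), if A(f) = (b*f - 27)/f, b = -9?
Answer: 7606692/1579 - 222*sqrt(423610)/19255 ≈ 4809.9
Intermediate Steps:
A(f) = (-27 - 9*f)/f (A(f) = (-9*f - 27)/f = (-27 - 9*f)/f)
(-222/sqrt(883 + A(-22)) - 930/1579) - 1*(-4818) = (-222/sqrt(883 + (-9 - 27/(-22))) - 930/1579) - 1*(-4818) = (-222/sqrt(883 + (-9 - 27*(-1/22))) - 930*1/1579) + 4818 = (-222/sqrt(883 + (-9 + 27/22)) - 930/1579) + 4818 = (-222/sqrt(883 - 171/22) - 930/1579) + 4818 = (-222*sqrt(423610)/19255 - 930/1579) + 4818 = (-930/1579 - 222*sqrt(423610)/19255) + 4818 = 7606692/1579 - 222*sqrt(423610)/19255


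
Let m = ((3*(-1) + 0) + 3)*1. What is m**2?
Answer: 0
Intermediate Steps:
m = 0 (m = ((-3 + 0) + 3)*1 = (-3 + 3)*1 = 0*1 = 0)
m**2 = 0**2 = 0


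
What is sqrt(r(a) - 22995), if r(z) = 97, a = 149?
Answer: 107*I*sqrt(2) ≈ 151.32*I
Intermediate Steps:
sqrt(r(a) - 22995) = sqrt(97 - 22995) = sqrt(-22898) = 107*I*sqrt(2)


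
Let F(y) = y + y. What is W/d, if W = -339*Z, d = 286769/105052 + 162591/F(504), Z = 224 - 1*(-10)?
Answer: -700001815968/1447464407 ≈ -483.61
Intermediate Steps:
Z = 234 (Z = 224 + 10 = 234)
F(y) = 2*y
d = 1447464407/8824368 (d = 286769/105052 + 162591/((2*504)) = 286769*(1/105052) + 162591/1008 = 286769/105052 + 162591*(1/1008) = 286769/105052 + 54197/336 = 1447464407/8824368 ≈ 164.03)
W = -79326 (W = -339*234 = -79326)
W/d = -79326/1447464407/8824368 = -79326*8824368/1447464407 = -700001815968/1447464407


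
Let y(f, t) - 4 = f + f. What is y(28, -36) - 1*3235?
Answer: -3175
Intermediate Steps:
y(f, t) = 4 + 2*f (y(f, t) = 4 + (f + f) = 4 + 2*f)
y(28, -36) - 1*3235 = (4 + 2*28) - 1*3235 = (4 + 56) - 3235 = 60 - 3235 = -3175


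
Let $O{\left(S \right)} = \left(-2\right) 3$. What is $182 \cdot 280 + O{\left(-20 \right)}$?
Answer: $50954$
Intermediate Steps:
$O{\left(S \right)} = -6$
$182 \cdot 280 + O{\left(-20 \right)} = 182 \cdot 280 - 6 = 50960 - 6 = 50954$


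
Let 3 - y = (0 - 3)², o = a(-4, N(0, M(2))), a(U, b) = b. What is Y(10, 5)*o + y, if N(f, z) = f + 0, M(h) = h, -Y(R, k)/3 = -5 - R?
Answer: -6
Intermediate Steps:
Y(R, k) = 15 + 3*R (Y(R, k) = -3*(-5 - R) = 15 + 3*R)
N(f, z) = f
o = 0
y = -6 (y = 3 - (0 - 3)² = 3 - 1*(-3)² = 3 - 1*9 = 3 - 9 = -6)
Y(10, 5)*o + y = (15 + 3*10)*0 - 6 = (15 + 30)*0 - 6 = 45*0 - 6 = 0 - 6 = -6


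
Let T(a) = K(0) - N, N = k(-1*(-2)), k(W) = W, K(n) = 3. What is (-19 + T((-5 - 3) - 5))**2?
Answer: 324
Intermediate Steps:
N = 2 (N = -1*(-2) = 2)
T(a) = 1 (T(a) = 3 - 1*2 = 3 - 2 = 1)
(-19 + T((-5 - 3) - 5))**2 = (-19 + 1)**2 = (-18)**2 = 324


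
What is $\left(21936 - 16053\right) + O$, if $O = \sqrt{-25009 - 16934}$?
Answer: $5883 + i \sqrt{41943} \approx 5883.0 + 204.8 i$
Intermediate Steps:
$O = i \sqrt{41943}$ ($O = \sqrt{-41943} = i \sqrt{41943} \approx 204.8 i$)
$\left(21936 - 16053\right) + O = \left(21936 - 16053\right) + i \sqrt{41943} = 5883 + i \sqrt{41943}$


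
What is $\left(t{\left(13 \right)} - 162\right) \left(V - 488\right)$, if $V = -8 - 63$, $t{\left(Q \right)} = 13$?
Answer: $83291$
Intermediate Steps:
$V = -71$ ($V = -8 - 63 = -71$)
$\left(t{\left(13 \right)} - 162\right) \left(V - 488\right) = \left(13 - 162\right) \left(-71 - 488\right) = \left(-149\right) \left(-559\right) = 83291$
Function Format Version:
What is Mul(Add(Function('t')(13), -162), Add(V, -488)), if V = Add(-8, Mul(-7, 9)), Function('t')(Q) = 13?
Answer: 83291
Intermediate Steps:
V = -71 (V = Add(-8, -63) = -71)
Mul(Add(Function('t')(13), -162), Add(V, -488)) = Mul(Add(13, -162), Add(-71, -488)) = Mul(-149, -559) = 83291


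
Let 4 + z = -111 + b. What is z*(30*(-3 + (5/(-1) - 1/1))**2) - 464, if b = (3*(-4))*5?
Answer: -425714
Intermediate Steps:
b = -60 (b = -12*5 = -60)
z = -175 (z = -4 + (-111 - 60) = -4 - 171 = -175)
z*(30*(-3 + (5/(-1) - 1/1))**2) - 464 = -5250*(-3 + (5/(-1) - 1/1))**2 - 464 = -5250*(-3 + (5*(-1) - 1*1))**2 - 464 = -5250*(-3 + (-5 - 1))**2 - 464 = -5250*(-3 - 6)**2 - 464 = -5250*(-9)**2 - 464 = -5250*81 - 464 = -175*2430 - 464 = -425250 - 464 = -425714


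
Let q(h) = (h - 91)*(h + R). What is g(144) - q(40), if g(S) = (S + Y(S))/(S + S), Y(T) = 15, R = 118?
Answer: 773621/96 ≈ 8058.6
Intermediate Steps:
q(h) = (-91 + h)*(118 + h) (q(h) = (h - 91)*(h + 118) = (-91 + h)*(118 + h))
g(S) = (15 + S)/(2*S) (g(S) = (S + 15)/(S + S) = (15 + S)/((2*S)) = (15 + S)*(1/(2*S)) = (15 + S)/(2*S))
g(144) - q(40) = (1/2)*(15 + 144)/144 - (-10738 + 40**2 + 27*40) = (1/2)*(1/144)*159 - (-10738 + 1600 + 1080) = 53/96 - 1*(-8058) = 53/96 + 8058 = 773621/96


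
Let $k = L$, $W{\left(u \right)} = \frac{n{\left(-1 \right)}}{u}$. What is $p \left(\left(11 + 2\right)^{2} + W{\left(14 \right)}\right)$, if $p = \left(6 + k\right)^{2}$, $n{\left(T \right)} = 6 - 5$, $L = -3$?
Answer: $\frac{21303}{14} \approx 1521.6$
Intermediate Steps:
$n{\left(T \right)} = 1$
$W{\left(u \right)} = \frac{1}{u}$ ($W{\left(u \right)} = 1 \frac{1}{u} = \frac{1}{u}$)
$k = -3$
$p = 9$ ($p = \left(6 - 3\right)^{2} = 3^{2} = 9$)
$p \left(\left(11 + 2\right)^{2} + W{\left(14 \right)}\right) = 9 \left(\left(11 + 2\right)^{2} + \frac{1}{14}\right) = 9 \left(13^{2} + \frac{1}{14}\right) = 9 \left(169 + \frac{1}{14}\right) = 9 \cdot \frac{2367}{14} = \frac{21303}{14}$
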